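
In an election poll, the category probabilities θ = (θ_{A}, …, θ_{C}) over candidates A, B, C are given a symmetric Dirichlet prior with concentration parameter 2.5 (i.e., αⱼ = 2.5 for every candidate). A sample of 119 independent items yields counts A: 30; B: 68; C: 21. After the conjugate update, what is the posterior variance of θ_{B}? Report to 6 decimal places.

The Dirichlet prior is conjugate to the Multinomial likelihood: each posterior αⱼ = prior αⱼ + observed count nⱼ.
Posterior concentration: (32.5, 70.5, 23.5), total = 126.5.
Var[θ_j] = α_j(Σα−α_j)/((Σα)²(Σα+1)) = 70.5·56.0/(126.5²·127.5) = 0.001935.

0.001935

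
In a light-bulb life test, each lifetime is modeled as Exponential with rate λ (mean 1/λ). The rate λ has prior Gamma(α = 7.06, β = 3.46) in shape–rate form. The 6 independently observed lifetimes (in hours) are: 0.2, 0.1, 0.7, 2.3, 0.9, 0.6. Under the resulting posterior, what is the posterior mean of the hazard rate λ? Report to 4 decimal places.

1.5811

With a Gamma(shape α, rate β) prior on the exponential rate λ, the posterior after n observations with total T = Σxᵢ is Gamma(α+n, β+T).
Sum of observations T = 4.8 hours; n = 6.
Posterior: Gamma(7.06+6, 3.46+4.8) = Gamma(13.06, 8.26).
Posterior mean of λ = α/β = 13.06/8.26 = 1.5811.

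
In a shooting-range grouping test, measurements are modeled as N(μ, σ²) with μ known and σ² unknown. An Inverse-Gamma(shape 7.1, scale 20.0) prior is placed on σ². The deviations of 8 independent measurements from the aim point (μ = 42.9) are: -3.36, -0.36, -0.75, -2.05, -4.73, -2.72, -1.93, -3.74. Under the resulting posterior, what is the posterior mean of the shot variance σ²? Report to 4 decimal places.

With known mean μ and an Inverse-Gamma(α, β) prior on σ², the Normal likelihood is conjugate: posterior is Inv-Gamma(α + n/2, β + Σ(xᵢ−μ)²/2).
Σ(xᵢ−μ)² = (-3.36)² + (-0.36)² + (-0.75)² + (-2.05)² + (-4.73)² + (-2.72)² + (-1.93)² + (-3.74)² = 63.6680.
Posterior: Inv-Gamma(7.1 + 8/2, 20.0 + 63.6680/2) = Inv-Gamma(11.10, 51.83400).
E[σ²|data] = β/(α−1) = 51.83400/10.10 = 5.1321.

5.1321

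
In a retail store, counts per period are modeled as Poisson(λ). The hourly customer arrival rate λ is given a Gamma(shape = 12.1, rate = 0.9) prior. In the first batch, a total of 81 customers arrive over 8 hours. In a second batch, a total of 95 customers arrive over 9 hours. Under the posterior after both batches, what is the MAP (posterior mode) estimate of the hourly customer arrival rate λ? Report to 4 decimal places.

With a Gamma(shape α, rate β) prior, the Poisson likelihood is conjugate: the posterior is Gamma(α + ΣXᵢ, β + n).
After batch 1: Gamma(α+S, β+n) = Gamma(12.1+81, 0.9+8) = Gamma(93.1, 8.9).
After batch 2: Gamma(α+S, β+n) = Gamma(93.1+95, 8.9+9) = Gamma(188.1, 17.9).
Mode of Gamma(α,β) for α≥1 is (α−1)/β = 187.1/17.9 = 10.4525.

10.4525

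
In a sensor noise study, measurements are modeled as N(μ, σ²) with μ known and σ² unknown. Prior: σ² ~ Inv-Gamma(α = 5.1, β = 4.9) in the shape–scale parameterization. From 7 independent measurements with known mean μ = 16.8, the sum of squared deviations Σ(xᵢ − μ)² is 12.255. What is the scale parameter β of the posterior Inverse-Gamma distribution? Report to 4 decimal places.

11.0275

With known mean μ and an Inverse-Gamma(α, β) prior on σ², the Normal likelihood is conjugate: posterior is Inv-Gamma(α + n/2, β + Σ(xᵢ−μ)²/2).
Posterior: Inv-Gamma(5.1 + 7/2, 4.9 + 12.255/2) = Inv-Gamma(8.60, 11.0275).
Posterior β = 11.0275.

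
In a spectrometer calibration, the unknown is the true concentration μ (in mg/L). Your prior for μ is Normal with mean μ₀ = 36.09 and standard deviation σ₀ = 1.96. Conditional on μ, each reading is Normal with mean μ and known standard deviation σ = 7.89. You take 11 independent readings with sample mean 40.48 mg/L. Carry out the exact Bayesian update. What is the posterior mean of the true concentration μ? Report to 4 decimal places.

37.8651

For Normal data with known variance σ², a Normal(μ₀, σ₀²) prior on μ is conjugate. Posterior precision = 1/σ₀² + n/σ²; posterior mean is the precision-weighted average of μ₀ and x̄.
n·x̄ = 11·40.48 = 445.28.
σ₀² = 1.96² = 3.8416, σ² = 7.89² = 62.2521; σ² + n·σ₀² = 62.2521 + 11·3.8416 = 104.5097.
Posterior mean = (μ₀/σ₀² + n·x̄/σ²)/(1/σ₀² + n/σ²) = (σ²·μ₀ + σ₀²·n·x̄)/(σ² + n·σ₀²) = (62.2521·36.09 + 3.8416·445.28)/104.5097 = 3957.265937/104.5097 = 37.8651.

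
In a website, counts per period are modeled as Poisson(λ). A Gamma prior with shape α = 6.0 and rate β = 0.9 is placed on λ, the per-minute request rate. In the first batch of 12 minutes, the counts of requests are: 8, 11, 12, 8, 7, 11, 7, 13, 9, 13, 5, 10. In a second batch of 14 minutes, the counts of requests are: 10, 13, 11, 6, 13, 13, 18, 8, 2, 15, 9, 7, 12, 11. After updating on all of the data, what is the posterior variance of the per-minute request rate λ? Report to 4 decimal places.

With a Gamma(shape α, rate β) prior, the Poisson likelihood is conjugate: the posterior is Gamma(α + ΣXᵢ, β + n).
Batch 1: sum of counts S = 114 over n = 12 minutes.
After batch 1: Gamma(α+S, β+n) = Gamma(6.0+114, 0.9+12) = Gamma(120.0, 12.9).
Batch 2: sum of counts S = 148 over n = 14 minutes.
After batch 2: Gamma(α+S, β+n) = Gamma(120.0+148, 12.9+14) = Gamma(268.0, 26.9).
Var = α/β² = 268.0/26.9² = 0.3704.

0.3704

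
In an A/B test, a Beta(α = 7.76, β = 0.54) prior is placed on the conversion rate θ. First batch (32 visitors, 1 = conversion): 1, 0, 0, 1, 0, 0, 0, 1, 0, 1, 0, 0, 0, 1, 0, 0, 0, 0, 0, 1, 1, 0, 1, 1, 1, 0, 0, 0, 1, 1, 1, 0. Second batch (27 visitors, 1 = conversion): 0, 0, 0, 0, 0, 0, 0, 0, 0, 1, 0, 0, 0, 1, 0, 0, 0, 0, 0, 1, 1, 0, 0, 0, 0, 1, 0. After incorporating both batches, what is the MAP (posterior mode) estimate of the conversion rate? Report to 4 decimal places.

0.3792

The Beta prior is conjugate to a Binomial/Bernoulli likelihood; the update adds successes to α and failures to β.
After batch 1: Beta(7.76+13, 0.54+19) = Beta(20.76, 19.54).
After batch 2: Beta(20.76+5, 19.54+22) = Beta(25.76, 41.54).
Mode of Beta(a,b) for a,b>1 is (a−1)/(a+b−2) = 24.76/65.30 = 0.3792.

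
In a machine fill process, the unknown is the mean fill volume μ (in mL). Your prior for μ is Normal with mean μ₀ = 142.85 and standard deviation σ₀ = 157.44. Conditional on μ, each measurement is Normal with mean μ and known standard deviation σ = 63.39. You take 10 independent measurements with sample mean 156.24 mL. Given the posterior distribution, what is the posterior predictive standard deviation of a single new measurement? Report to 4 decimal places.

For Normal data with known variance σ², a Normal(μ₀, σ₀²) prior on μ is conjugate. Posterior precision = 1/σ₀² + n/σ²; posterior mean is the precision-weighted average of μ₀ and x̄.
σ₀² = 157.44² = 24787.3536, σ² = 63.39² = 4018.2921; σ² + n·σ₀² = 4018.2921 + 10·24787.3536 = 251891.8281.
Posterior precision = 1/σ₀² + n/σ² = 1/24787.3536 + 10/4018.2921 = (σ² + n·σ₀²)/(σ₀²σ²) = 251891.8281/(24787.3536·4018.2921); posterior variance σₙ² = σ₀²σ²/(σ² + n·σ₀²) = 24787.3536·4018.2921/251891.8281 = 395.419049.
Predictive variance for one new observation = σₙ² + σ² = 24787.3536·4018.2921/251891.8281 + 4018.2921 = σ²·(σ₀² + 251891.8281)/251891.8281 = 4018.2921·276679.1817/251891.8281 = 4413.711149; SD = √(4018.2921·276679.1817/251891.8281) = 66.4358.

66.4358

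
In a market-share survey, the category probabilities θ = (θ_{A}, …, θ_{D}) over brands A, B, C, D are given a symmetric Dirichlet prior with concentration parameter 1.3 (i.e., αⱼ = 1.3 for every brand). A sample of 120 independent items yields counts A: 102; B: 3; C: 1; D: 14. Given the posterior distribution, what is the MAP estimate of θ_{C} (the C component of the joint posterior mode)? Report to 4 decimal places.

0.0107

The Dirichlet prior is conjugate to the Multinomial likelihood: each posterior αⱼ = prior αⱼ + observed count nⱼ.
Posterior concentration: (103.3, 4.3, 2.3, 15.3), total = 125.2.
Joint mode component: (α_{C}−1)/(Σα−K) = 1.3/121.2 = 0.0107.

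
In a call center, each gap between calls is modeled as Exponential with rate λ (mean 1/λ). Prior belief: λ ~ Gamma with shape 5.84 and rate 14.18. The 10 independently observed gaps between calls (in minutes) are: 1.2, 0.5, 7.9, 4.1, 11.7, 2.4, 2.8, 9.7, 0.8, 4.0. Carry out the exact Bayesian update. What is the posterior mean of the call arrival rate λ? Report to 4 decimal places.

0.2672

With a Gamma(shape α, rate β) prior on the exponential rate λ, the posterior after n observations with total T = Σxᵢ is Gamma(α+n, β+T).
Sum of observations T = 45.1 minutes; n = 10.
Posterior: Gamma(5.84+10, 14.18+45.1) = Gamma(15.84, 59.28).
Posterior mean of λ = α/β = 15.84/59.28 = 0.2672.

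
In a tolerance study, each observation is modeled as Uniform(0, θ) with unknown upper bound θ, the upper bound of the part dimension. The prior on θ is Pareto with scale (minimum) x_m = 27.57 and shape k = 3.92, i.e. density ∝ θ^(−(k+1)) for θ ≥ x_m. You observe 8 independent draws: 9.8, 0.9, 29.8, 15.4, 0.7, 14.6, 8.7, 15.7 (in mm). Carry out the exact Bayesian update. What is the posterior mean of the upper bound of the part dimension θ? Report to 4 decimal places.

A Pareto(scale x_m, shape k) prior on the upper bound θ of Uniform(0, θ) is conjugate: posterior is Pareto(max(x_m, max xᵢ), k + n).
Sample maximum = 29.8; prior scale x_m = 27.57 → posterior scale = max = 29.80.
Posterior shape = 3.92 + 8 = 11.92.
E[θ|data] = k·x_m/(k−1) = 11.92·29.80/10.92 = 32.5289.

32.5289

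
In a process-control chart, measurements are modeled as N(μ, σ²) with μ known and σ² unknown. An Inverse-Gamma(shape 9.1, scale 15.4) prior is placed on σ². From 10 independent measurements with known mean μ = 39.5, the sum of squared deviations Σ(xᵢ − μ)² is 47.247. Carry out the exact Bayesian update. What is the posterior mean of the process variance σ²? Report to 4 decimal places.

2.9789

With known mean μ and an Inverse-Gamma(α, β) prior on σ², the Normal likelihood is conjugate: posterior is Inv-Gamma(α + n/2, β + Σ(xᵢ−μ)²/2).
Posterior: Inv-Gamma(9.1 + 10/2, 15.4 + 47.247/2) = Inv-Gamma(14.10, 39.0235).
E[σ²|data] = β/(α−1) = 39.0235/13.10 = 2.9789.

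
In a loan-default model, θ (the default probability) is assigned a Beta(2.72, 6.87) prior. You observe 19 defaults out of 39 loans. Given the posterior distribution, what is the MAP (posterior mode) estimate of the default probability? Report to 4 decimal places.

0.4447

The Beta prior is conjugate to a Binomial/Bernoulli likelihood; the update adds successes to α and failures to β.
Posterior: Beta(α+k, β+n−k) = Beta(2.72+19, 6.87+20) = Beta(21.72, 26.87).
Mode of Beta(a,b) for a,b>1 is (a−1)/(a+b−2) = 20.72/46.59 = 0.4447.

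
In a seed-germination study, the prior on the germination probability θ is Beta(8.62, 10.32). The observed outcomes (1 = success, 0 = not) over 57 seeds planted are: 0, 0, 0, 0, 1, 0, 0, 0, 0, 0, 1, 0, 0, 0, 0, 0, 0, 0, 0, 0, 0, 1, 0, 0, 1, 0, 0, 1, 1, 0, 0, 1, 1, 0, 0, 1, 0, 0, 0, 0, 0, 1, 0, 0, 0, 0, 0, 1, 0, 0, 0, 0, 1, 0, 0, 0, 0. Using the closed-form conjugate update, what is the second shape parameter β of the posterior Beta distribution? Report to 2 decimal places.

55.32

The Beta prior is conjugate to a Binomial/Bernoulli likelihood; the update adds successes to α and failures to β.
Posterior: Beta(α+k, β+n−k) = Beta(8.62+12, 10.32+45) = Beta(20.62, 55.32).
Posterior β = 55.32.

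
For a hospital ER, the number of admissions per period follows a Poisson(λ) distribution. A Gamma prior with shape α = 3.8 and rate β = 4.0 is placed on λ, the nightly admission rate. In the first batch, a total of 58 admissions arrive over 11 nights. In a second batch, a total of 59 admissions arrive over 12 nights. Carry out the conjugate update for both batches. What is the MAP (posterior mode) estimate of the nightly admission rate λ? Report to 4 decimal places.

4.4370

With a Gamma(shape α, rate β) prior, the Poisson likelihood is conjugate: the posterior is Gamma(α + ΣXᵢ, β + n).
After batch 1: Gamma(α+S, β+n) = Gamma(3.8+58, 4.0+11) = Gamma(61.8, 15.0).
After batch 2: Gamma(α+S, β+n) = Gamma(61.8+59, 15.0+12) = Gamma(120.8, 27.0).
Mode of Gamma(α,β) for α≥1 is (α−1)/β = 119.8/27.0 = 4.4370.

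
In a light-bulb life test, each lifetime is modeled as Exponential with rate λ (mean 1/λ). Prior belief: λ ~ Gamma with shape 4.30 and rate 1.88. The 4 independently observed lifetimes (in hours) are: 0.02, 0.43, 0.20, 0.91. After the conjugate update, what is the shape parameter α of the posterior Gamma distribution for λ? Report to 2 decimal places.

With a Gamma(shape α, rate β) prior on the exponential rate λ, the posterior after n observations with total T = Σxᵢ is Gamma(α+n, β+T).
Sum of observations T = 1.56 hours; n = 4.
Posterior: Gamma(4.30+4, 1.88+1.56) = Gamma(8.30, 3.44).
Posterior α = 8.30.

8.30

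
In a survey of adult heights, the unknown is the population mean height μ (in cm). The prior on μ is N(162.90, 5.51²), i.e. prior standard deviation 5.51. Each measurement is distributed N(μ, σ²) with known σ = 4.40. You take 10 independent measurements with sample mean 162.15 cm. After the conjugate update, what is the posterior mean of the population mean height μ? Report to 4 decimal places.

162.1950

For Normal data with known variance σ², a Normal(μ₀, σ₀²) prior on μ is conjugate. Posterior precision = 1/σ₀² + n/σ²; posterior mean is the precision-weighted average of μ₀ and x̄.
n·x̄ = 10·162.15 = 1621.5.
σ₀² = 5.51² = 30.3601, σ² = 4.40² = 19.36; σ² + n·σ₀² = 19.36 + 10·30.3601 = 322.961.
Posterior mean = (μ₀/σ₀² + n·x̄/σ²)/(1/σ₀² + n/σ²) = (σ²·μ₀ + σ₀²·n·x̄)/(σ² + n·σ₀²) = (19.36·162.90 + 30.3601·1621.5)/322.961 = 52382.64615/322.961 = 162.1950.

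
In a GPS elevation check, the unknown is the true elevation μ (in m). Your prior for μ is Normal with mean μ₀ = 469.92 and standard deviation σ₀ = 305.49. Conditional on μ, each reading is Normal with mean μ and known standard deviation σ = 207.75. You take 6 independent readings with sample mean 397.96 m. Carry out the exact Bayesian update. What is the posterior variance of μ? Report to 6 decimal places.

6678.565700

For Normal data with known variance σ², a Normal(μ₀, σ₀²) prior on μ is conjugate. Posterior precision = 1/σ₀² + n/σ²; posterior mean is the precision-weighted average of μ₀ and x̄.
σ₀² = 305.49² = 93324.1401, σ² = 207.75² = 43160.0625; σ² + n·σ₀² = 43160.0625 + 6·93324.1401 = 603104.9031.
Posterior precision = 1/σ₀² + n/σ² = 1/93324.1401 + 6/43160.0625 = (σ² + n·σ₀²)/(σ₀²σ²) = 603104.9031/(93324.1401·43160.0625); posterior variance σₙ² = σ₀²σ²/(σ² + n·σ₀²) = 93324.1401·43160.0625/603104.9031 = 6678.565700.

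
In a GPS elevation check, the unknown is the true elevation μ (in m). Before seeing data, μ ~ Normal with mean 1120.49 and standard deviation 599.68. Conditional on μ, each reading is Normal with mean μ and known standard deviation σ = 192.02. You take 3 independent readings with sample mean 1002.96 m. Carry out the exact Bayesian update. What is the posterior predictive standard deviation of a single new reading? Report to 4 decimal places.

220.8078

For Normal data with known variance σ², a Normal(μ₀, σ₀²) prior on μ is conjugate. Posterior precision = 1/σ₀² + n/σ²; posterior mean is the precision-weighted average of μ₀ and x̄.
σ₀² = 599.68² = 359616.1024, σ² = 192.02² = 36871.6804; σ² + n·σ₀² = 36871.6804 + 3·359616.1024 = 1115719.9876.
Posterior precision = 1/σ₀² + n/σ² = 1/359616.1024 + 3/36871.6804 = (σ² + n·σ₀²)/(σ₀²σ²) = 1115719.9876/(359616.1024·36871.6804); posterior variance σₙ² = σ₀²σ²/(σ² + n·σ₀²) = 359616.1024·36871.6804/1115719.9876 = 11884.388683.
Predictive variance for one new observation = σₙ² + σ² = 359616.1024·36871.6804/1115719.9876 + 36871.6804 = σ²·(σ₀² + 1115719.9876)/1115719.9876 = 36871.6804·1475336.09/1115719.9876 = 48756.069083; SD = √(36871.6804·1475336.09/1115719.9876) = 220.8078.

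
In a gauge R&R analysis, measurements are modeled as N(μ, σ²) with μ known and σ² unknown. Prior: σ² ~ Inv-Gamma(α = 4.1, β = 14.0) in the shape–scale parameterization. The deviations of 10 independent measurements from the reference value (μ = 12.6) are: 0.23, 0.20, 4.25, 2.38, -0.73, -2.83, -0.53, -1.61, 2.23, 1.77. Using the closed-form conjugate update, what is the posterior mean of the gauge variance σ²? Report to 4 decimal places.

With known mean μ and an Inverse-Gamma(α, β) prior on σ², the Normal likelihood is conjugate: posterior is Inv-Gamma(α + n/2, β + Σ(xᵢ−μ)²/2).
Σ(xᵢ−μ)² = (0.23)² + (0.20)² + (4.25)² + (2.38)² + (-0.73)² + (-2.83)² + (-0.53)² + (-1.61)² + (2.23)² + (1.77)² = 43.3404.
Posterior: Inv-Gamma(4.1 + 10/2, 14.0 + 43.3404/2) = Inv-Gamma(9.10, 35.67020).
E[σ²|data] = β/(α−1) = 35.67020/8.10 = 4.4037.

4.4037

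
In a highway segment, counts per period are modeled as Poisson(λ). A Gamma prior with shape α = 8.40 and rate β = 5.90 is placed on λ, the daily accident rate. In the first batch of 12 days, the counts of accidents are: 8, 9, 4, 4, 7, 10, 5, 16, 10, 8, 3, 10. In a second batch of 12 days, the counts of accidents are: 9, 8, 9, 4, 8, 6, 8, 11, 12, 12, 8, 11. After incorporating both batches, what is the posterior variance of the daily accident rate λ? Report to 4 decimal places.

0.2331

With a Gamma(shape α, rate β) prior, the Poisson likelihood is conjugate: the posterior is Gamma(α + ΣXᵢ, β + n).
Batch 1: sum of counts S = 94 over n = 12 days.
After batch 1: Gamma(α+S, β+n) = Gamma(8.40+94, 5.90+12) = Gamma(102.40, 17.90).
Batch 2: sum of counts S = 106 over n = 12 days.
After batch 2: Gamma(α+S, β+n) = Gamma(102.40+106, 17.90+12) = Gamma(208.40, 29.90).
Var = α/β² = 208.40/29.90² = 0.2331.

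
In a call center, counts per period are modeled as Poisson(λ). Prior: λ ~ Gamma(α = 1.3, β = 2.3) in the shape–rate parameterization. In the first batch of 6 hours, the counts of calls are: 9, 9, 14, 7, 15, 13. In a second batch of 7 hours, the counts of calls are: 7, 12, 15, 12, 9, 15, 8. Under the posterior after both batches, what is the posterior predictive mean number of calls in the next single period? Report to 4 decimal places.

With a Gamma(shape α, rate β) prior, the Poisson likelihood is conjugate: the posterior is Gamma(α + ΣXᵢ, β + n).
Batch 1: sum of counts S = 67 over n = 6 hours.
After batch 1: Gamma(α+S, β+n) = Gamma(1.3+67, 2.3+6) = Gamma(68.3, 8.3).
Batch 2: sum of counts S = 78 over n = 7 hours.
After batch 2: Gamma(α+S, β+n) = Gamma(68.3+78, 8.3+7) = Gamma(146.3, 15.3).
The predictive distribution for one future period is NegBinom with mean α/β = 9.5621.

9.5621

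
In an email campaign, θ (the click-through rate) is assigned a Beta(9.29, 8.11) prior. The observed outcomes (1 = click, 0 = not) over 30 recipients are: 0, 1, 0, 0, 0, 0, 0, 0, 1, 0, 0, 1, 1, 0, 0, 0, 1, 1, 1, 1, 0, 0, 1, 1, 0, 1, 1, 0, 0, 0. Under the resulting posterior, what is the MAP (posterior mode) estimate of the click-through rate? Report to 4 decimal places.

The Beta prior is conjugate to a Binomial/Bernoulli likelihood; the update adds successes to α and failures to β.
Posterior: Beta(α+k, β+n−k) = Beta(9.29+12, 8.11+18) = Beta(21.29, 26.11).
Mode of Beta(a,b) for a,b>1 is (a−1)/(a+b−2) = 20.29/45.40 = 0.4469.

0.4469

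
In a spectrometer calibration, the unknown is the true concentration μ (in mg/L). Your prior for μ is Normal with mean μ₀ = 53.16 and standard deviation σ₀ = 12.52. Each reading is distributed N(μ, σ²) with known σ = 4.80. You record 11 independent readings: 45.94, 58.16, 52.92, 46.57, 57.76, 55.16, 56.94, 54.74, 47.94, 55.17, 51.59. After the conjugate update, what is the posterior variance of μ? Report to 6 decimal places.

For Normal data with known variance σ², a Normal(μ₀, σ₀²) prior on μ is conjugate. Posterior precision = 1/σ₀² + n/σ²; posterior mean is the precision-weighted average of μ₀ and x̄.
σ₀² = 12.52² = 156.7504, σ² = 4.80² = 23.04; σ² + n·σ₀² = 23.04 + 11·156.7504 = 1747.2944.
Posterior precision = 1/σ₀² + n/σ² = 1/156.7504 + 11/23.04 = (σ² + n·σ₀²)/(σ₀²σ²) = 1747.2944/(156.7504·23.04); posterior variance σₙ² = σ₀²σ²/(σ² + n·σ₀²) = 156.7504·23.04/1747.2944 = 2.066927.

2.066927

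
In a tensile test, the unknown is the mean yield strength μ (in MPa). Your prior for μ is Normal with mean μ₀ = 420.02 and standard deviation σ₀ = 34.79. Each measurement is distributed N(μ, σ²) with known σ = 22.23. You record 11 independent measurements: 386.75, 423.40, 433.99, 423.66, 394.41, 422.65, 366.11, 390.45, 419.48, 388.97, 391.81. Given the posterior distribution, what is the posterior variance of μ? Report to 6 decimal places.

For Normal data with known variance σ², a Normal(μ₀, σ₀²) prior on μ is conjugate. Posterior precision = 1/σ₀² + n/σ²; posterior mean is the precision-weighted average of μ₀ and x̄.
σ₀² = 34.79² = 1210.3441, σ² = 22.23² = 494.1729; σ² + n·σ₀² = 494.1729 + 11·1210.3441 = 13807.958.
Posterior precision = 1/σ₀² + n/σ² = 1/1210.3441 + 11/494.1729 = (σ² + n·σ₀²)/(σ₀²σ²) = 13807.958/(1210.3441·494.1729); posterior variance σₙ² = σ₀²σ²/(σ² + n·σ₀²) = 1210.3441·494.1729/13807.958 = 43.316995.

43.316995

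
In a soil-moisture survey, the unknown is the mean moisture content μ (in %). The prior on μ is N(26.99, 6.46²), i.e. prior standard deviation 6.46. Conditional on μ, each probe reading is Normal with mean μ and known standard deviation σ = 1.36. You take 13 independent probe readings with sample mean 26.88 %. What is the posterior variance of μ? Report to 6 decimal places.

0.141794

For Normal data with known variance σ², a Normal(μ₀, σ₀²) prior on μ is conjugate. Posterior precision = 1/σ₀² + n/σ²; posterior mean is the precision-weighted average of μ₀ and x̄.
σ₀² = 6.46² = 41.7316, σ² = 1.36² = 1.8496; σ² + n·σ₀² = 1.8496 + 13·41.7316 = 544.3604.
Posterior precision = 1/σ₀² + n/σ² = 1/41.7316 + 13/1.8496 = (σ² + n·σ₀²)/(σ₀²σ²) = 544.3604/(41.7316·1.8496); posterior variance σₙ² = σ₀²σ²/(σ² + n·σ₀²) = 41.7316·1.8496/544.3604 = 0.141794.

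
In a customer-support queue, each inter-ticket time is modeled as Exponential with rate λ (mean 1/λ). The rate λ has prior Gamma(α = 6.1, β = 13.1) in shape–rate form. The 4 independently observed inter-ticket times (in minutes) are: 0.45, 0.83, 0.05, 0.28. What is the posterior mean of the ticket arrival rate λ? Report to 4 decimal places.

With a Gamma(shape α, rate β) prior on the exponential rate λ, the posterior after n observations with total T = Σxᵢ is Gamma(α+n, β+T).
Sum of observations T = 1.61 minutes; n = 4.
Posterior: Gamma(6.1+4, 13.1+1.61) = Gamma(10.1, 14.71).
Posterior mean of λ = α/β = 10.1/14.71 = 0.6866.

0.6866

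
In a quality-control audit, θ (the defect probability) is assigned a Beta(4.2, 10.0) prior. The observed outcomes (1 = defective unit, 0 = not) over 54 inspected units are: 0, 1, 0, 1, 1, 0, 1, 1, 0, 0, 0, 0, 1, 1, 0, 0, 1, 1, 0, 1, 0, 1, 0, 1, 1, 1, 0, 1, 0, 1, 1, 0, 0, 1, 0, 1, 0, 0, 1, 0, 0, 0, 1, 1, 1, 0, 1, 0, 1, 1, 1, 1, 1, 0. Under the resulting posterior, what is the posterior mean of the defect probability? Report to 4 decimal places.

The Beta prior is conjugate to a Binomial/Bernoulli likelihood; the update adds successes to α and failures to β.
Posterior: Beta(α+k, β+n−k) = Beta(4.2+29, 10.0+25) = Beta(33.2, 35.0).
Posterior mean = α/(α+β) = 33.2/68.2 = 0.4868.

0.4868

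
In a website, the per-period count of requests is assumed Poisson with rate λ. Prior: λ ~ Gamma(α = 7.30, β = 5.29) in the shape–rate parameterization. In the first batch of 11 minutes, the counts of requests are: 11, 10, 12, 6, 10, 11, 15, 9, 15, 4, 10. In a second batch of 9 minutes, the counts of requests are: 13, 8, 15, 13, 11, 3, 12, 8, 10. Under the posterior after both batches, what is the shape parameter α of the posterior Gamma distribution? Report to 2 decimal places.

213.30

With a Gamma(shape α, rate β) prior, the Poisson likelihood is conjugate: the posterior is Gamma(α + ΣXᵢ, β + n).
Batch 1: sum of counts S = 113 over n = 11 minutes.
After batch 1: Gamma(α+S, β+n) = Gamma(7.30+113, 5.29+11) = Gamma(120.30, 16.29).
Batch 2: sum of counts S = 93 over n = 9 minutes.
After batch 2: Gamma(α+S, β+n) = Gamma(120.30+93, 16.29+9) = Gamma(213.30, 25.29).
Posterior α = 213.30.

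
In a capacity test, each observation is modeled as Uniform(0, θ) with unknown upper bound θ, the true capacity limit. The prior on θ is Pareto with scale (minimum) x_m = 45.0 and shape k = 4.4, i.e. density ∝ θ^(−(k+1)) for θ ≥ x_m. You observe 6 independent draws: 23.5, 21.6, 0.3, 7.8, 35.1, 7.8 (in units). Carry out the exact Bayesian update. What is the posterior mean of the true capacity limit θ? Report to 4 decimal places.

A Pareto(scale x_m, shape k) prior on the upper bound θ of Uniform(0, θ) is conjugate: posterior is Pareto(max(x_m, max xᵢ), k + n).
Sample maximum = 35.1; prior scale x_m = 45.0 → posterior scale = max = 45.0.
Posterior shape = 4.4 + 6 = 10.4.
E[θ|data] = k·x_m/(k−1) = 10.4·45.0/9.4 = 49.7872.

49.7872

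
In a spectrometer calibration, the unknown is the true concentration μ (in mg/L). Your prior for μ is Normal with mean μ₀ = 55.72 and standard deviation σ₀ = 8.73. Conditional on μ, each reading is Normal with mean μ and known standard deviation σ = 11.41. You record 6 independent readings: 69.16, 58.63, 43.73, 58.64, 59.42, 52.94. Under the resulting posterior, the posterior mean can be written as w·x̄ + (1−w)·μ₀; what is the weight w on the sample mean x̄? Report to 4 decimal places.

For Normal data with known variance σ², a Normal(μ₀, σ₀²) prior on μ is conjugate. Posterior precision = 1/σ₀² + n/σ²; posterior mean is the precision-weighted average of μ₀ and x̄.
σ₀² = 8.73² = 76.2129, σ² = 11.41² = 130.1881. Prior precision 1/σ₀² = 1/76.2129; data precision n/σ² = 6/130.1881.
w = (n/σ²)/(1/σ₀² + n/σ²) = n·σ₀²/(σ² + n·σ₀²) = 6·76.2129/(130.1881 + 6·76.2129) = 457.2774/587.4655 = 0.7784.

0.7784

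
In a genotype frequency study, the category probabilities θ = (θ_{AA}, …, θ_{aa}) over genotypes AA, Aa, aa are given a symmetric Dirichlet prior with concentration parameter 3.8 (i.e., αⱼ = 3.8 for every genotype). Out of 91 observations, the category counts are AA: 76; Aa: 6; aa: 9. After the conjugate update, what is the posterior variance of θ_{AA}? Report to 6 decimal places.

The Dirichlet prior is conjugate to the Multinomial likelihood: each posterior αⱼ = prior αⱼ + observed count nⱼ.
Posterior concentration: (79.8, 9.8, 12.8), total = 102.4.
Var[θ_j] = α_j(Σα−α_j)/((Σα)²(Σα+1)) = 79.8·22.6/(102.4²·103.4) = 0.001663.

0.001663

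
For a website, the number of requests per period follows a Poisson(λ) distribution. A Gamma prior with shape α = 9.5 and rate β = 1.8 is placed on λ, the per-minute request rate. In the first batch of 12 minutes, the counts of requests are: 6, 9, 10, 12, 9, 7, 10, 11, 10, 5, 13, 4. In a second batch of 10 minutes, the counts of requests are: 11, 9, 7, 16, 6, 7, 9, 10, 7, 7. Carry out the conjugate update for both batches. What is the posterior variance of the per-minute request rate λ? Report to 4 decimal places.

0.3610

With a Gamma(shape α, rate β) prior, the Poisson likelihood is conjugate: the posterior is Gamma(α + ΣXᵢ, β + n).
Batch 1: sum of counts S = 106 over n = 12 minutes.
After batch 1: Gamma(α+S, β+n) = Gamma(9.5+106, 1.8+12) = Gamma(115.5, 13.8).
Batch 2: sum of counts S = 89 over n = 10 minutes.
After batch 2: Gamma(α+S, β+n) = Gamma(115.5+89, 13.8+10) = Gamma(204.5, 23.8).
Var = α/β² = 204.5/23.8² = 0.3610.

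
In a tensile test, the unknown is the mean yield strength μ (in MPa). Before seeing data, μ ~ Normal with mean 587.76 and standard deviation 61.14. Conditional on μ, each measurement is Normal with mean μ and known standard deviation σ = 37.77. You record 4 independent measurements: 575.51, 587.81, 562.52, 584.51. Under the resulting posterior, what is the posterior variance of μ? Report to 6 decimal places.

For Normal data with known variance σ², a Normal(μ₀, σ₀²) prior on μ is conjugate. Posterior precision = 1/σ₀² + n/σ²; posterior mean is the precision-weighted average of μ₀ and x̄.
σ₀² = 61.14² = 3738.0996, σ² = 37.77² = 1426.5729; σ² + n·σ₀² = 1426.5729 + 4·3738.0996 = 16378.9713.
Posterior precision = 1/σ₀² + n/σ² = 1/3738.0996 + 4/1426.5729 = (σ² + n·σ₀²)/(σ₀²σ²) = 16378.9713/(3738.0996·1426.5729); posterior variance σₙ² = σ₀²σ²/(σ² + n·σ₀²) = 3738.0996·1426.5729/16378.9713 = 325.580373.

325.580373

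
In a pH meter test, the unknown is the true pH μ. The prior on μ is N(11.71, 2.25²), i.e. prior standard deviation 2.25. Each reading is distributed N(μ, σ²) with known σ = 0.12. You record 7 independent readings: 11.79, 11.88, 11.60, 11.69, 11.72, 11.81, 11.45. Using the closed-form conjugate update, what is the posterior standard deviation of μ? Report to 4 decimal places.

For Normal data with known variance σ², a Normal(μ₀, σ₀²) prior on μ is conjugate. Posterior precision = 1/σ₀² + n/σ²; posterior mean is the precision-weighted average of μ₀ and x̄.
σ₀² = 2.25² = 5.0625, σ² = 0.12² = 0.0144; σ² + n·σ₀² = 0.0144 + 7·5.0625 = 35.4519.
Posterior precision = 1/σ₀² + n/σ² = 1/5.0625 + 7/0.0144 = (σ² + n·σ₀²)/(σ₀²σ²) = 35.4519/(5.0625·0.0144); posterior variance σₙ² = σ₀²σ²/(σ² + n·σ₀²) = 5.0625·0.0144/35.4519 = 0.002056.
Posterior SD = √σₙ² = √(5.0625·0.0144/35.4519) = 0.0453.

0.0453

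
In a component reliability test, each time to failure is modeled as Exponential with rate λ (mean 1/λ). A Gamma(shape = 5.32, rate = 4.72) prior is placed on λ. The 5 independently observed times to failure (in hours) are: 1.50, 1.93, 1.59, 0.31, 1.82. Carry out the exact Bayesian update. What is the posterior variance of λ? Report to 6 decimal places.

0.073245

With a Gamma(shape α, rate β) prior on the exponential rate λ, the posterior after n observations with total T = Σxᵢ is Gamma(α+n, β+T).
Sum of observations T = 7.15 hours; n = 5.
Posterior: Gamma(5.32+5, 4.72+7.15) = Gamma(10.32, 11.87).
Var = α/β² = 0.073245.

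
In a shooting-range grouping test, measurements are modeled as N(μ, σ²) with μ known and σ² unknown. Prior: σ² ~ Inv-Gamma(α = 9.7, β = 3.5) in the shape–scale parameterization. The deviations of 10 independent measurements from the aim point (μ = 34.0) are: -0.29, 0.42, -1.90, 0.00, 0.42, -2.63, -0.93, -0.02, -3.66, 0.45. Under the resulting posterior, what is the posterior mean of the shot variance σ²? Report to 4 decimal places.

1.1835

With known mean μ and an Inverse-Gamma(α, β) prior on σ², the Normal likelihood is conjugate: posterior is Inv-Gamma(α + n/2, β + Σ(xᵢ−μ)²/2).
Σ(xᵢ−μ)² = (-0.29)² + (0.42)² + (-1.90)² + (0.00)² + (0.42)² + (-2.63)² + (-0.93)² + (-0.02)² + (-3.66)² + (0.45)² = 25.4272.
Posterior: Inv-Gamma(9.7 + 10/2, 3.5 + 25.4272/2) = Inv-Gamma(14.70, 16.21360).
E[σ²|data] = β/(α−1) = 16.21360/13.70 = 1.1835.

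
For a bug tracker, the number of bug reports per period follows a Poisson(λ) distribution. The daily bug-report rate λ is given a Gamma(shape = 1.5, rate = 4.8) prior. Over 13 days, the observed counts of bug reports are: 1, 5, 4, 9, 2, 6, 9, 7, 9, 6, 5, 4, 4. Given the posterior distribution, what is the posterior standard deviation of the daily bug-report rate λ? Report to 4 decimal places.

0.4784

With a Gamma(shape α, rate β) prior, the Poisson likelihood is conjugate: the posterior is Gamma(α + ΣXᵢ, β + n).
Sum of counts S = 71 over n = 13 days.
Posterior: Gamma(α+S, β+n) = Gamma(1.5+71, 4.8+13) = Gamma(72.5, 17.8).
SD = √α/β = √72.5/17.8 = 0.4784.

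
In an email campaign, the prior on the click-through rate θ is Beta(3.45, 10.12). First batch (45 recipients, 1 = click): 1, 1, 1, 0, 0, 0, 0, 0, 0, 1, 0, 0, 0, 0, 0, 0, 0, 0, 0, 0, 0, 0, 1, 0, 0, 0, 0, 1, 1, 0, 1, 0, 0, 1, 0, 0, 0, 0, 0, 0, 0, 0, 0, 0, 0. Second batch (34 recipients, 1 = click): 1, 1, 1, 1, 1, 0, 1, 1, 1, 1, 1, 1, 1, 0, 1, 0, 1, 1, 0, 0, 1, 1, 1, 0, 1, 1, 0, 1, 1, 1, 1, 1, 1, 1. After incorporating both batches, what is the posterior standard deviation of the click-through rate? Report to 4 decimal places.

0.0511

The Beta prior is conjugate to a Binomial/Bernoulli likelihood; the update adds successes to α and failures to β.
After batch 1: Beta(3.45+9, 10.12+36) = Beta(12.45, 46.12).
After batch 2: Beta(12.45+27, 46.12+7) = Beta(39.45, 53.12).
Var = αβ/((α+β)²(α+β+1)) = 39.45·53.12/(92.57²·93.57) = 0.00261353; SD = √0.00261353 = 0.0511.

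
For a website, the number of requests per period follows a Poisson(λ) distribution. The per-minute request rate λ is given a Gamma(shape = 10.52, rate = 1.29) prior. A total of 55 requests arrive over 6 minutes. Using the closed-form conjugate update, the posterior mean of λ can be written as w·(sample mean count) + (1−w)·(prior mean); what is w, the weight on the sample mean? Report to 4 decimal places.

0.8230

With a Gamma(shape α, rate β) prior, the Poisson likelihood is conjugate: the posterior is Gamma(α + ΣXᵢ, β + n).
Posterior mean = (α₀+S)/(β₀+n) = [n/(β₀+n)]·(S/n) + [β₀/(β₀+n)]·(α₀/β₀), so only n and β₀ enter the weight.
Weight on data w = n/(β₀+n) = 6/(1.29+6) = 6/7.29 = 0.8230.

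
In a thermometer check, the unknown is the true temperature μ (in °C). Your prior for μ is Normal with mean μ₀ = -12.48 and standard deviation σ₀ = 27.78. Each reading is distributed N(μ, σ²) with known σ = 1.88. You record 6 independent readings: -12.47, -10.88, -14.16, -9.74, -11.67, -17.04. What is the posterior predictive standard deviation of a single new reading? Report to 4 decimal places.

2.0305

For Normal data with known variance σ², a Normal(μ₀, σ₀²) prior on μ is conjugate. Posterior precision = 1/σ₀² + n/σ²; posterior mean is the precision-weighted average of μ₀ and x̄.
σ₀² = 27.78² = 771.7284, σ² = 1.88² = 3.5344; σ² + n·σ₀² = 3.5344 + 6·771.7284 = 4633.9048.
Posterior precision = 1/σ₀² + n/σ² = 1/771.7284 + 6/3.5344 = (σ² + n·σ₀²)/(σ₀²σ²) = 4633.9048/(771.7284·3.5344); posterior variance σₙ² = σ₀²σ²/(σ² + n·σ₀²) = 771.7284·3.5344/4633.9048 = 0.588617.
Predictive variance for one new observation = σₙ² + σ² = 771.7284·3.5344/4633.9048 + 3.5344 = σ²·(σ₀² + 4633.9048)/4633.9048 = 3.5344·5405.6332/4633.9048 = 4.123017; SD = √(3.5344·5405.6332/4633.9048) = 2.0305.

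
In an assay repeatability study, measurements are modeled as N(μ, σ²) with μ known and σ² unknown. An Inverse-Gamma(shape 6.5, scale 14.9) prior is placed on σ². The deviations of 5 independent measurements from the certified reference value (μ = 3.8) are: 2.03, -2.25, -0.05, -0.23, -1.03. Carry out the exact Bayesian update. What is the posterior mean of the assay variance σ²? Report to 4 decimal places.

2.5062

With known mean μ and an Inverse-Gamma(α, β) prior on σ², the Normal likelihood is conjugate: posterior is Inv-Gamma(α + n/2, β + Σ(xᵢ−μ)²/2).
Σ(xᵢ−μ)² = (2.03)² + (-2.25)² + (-0.05)² + (-0.23)² + (-1.03)² = 10.2997.
Posterior: Inv-Gamma(6.5 + 5/2, 14.9 + 10.2997/2) = Inv-Gamma(9.00, 20.04985).
E[σ²|data] = β/(α−1) = 20.04985/8.00 = 2.5062.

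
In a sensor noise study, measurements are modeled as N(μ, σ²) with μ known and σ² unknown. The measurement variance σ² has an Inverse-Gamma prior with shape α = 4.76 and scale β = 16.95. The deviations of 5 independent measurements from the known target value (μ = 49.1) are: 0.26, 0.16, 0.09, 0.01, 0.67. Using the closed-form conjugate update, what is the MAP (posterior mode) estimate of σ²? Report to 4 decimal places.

2.0854

With known mean μ and an Inverse-Gamma(α, β) prior on σ², the Normal likelihood is conjugate: posterior is Inv-Gamma(α + n/2, β + Σ(xᵢ−μ)²/2).
Σ(xᵢ−μ)² = (0.26)² + (0.16)² + (0.09)² + (0.01)² + (0.67)² = 0.5503.
Posterior: Inv-Gamma(4.76 + 5/2, 16.95 + 0.5503/2) = Inv-Gamma(7.26, 17.22515).
Mode = β/(α+1) = 17.22515/8.26 = 2.0854.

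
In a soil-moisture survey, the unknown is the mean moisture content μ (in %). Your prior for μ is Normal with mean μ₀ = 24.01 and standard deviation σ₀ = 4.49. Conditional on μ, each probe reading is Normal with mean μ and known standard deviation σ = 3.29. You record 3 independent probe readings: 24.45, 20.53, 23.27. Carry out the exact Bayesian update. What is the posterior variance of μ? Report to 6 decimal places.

For Normal data with known variance σ², a Normal(μ₀, σ₀²) prior on μ is conjugate. Posterior precision = 1/σ₀² + n/σ²; posterior mean is the precision-weighted average of μ₀ and x̄.
σ₀² = 4.49² = 20.1601, σ² = 3.29² = 10.8241; σ² + n·σ₀² = 10.8241 + 3·20.1601 = 71.3044.
Posterior precision = 1/σ₀² + n/σ² = 1/20.1601 + 3/10.8241 = (σ² + n·σ₀²)/(σ₀²σ²) = 71.3044/(20.1601·10.8241); posterior variance σₙ² = σ₀²σ²/(σ² + n·σ₀²) = 20.1601·10.8241/71.3044 = 3.060329.

3.060329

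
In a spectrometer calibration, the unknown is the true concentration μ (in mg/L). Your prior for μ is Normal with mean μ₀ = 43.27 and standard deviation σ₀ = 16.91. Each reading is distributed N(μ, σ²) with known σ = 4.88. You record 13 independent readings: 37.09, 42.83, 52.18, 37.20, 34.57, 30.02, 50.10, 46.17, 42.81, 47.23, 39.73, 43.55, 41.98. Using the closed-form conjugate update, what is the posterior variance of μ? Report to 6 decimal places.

For Normal data with known variance σ², a Normal(μ₀, σ₀²) prior on μ is conjugate. Posterior precision = 1/σ₀² + n/σ²; posterior mean is the precision-weighted average of μ₀ and x̄.
σ₀² = 16.91² = 285.9481, σ² = 4.88² = 23.8144; σ² + n·σ₀² = 23.8144 + 13·285.9481 = 3741.1397.
Posterior precision = 1/σ₀² + n/σ² = 1/285.9481 + 13/23.8144 = (σ² + n·σ₀²)/(σ₀²σ²) = 3741.1397/(285.9481·23.8144); posterior variance σₙ² = σ₀²σ²/(σ² + n·σ₀²) = 285.9481·23.8144/3741.1397 = 1.820216.

1.820216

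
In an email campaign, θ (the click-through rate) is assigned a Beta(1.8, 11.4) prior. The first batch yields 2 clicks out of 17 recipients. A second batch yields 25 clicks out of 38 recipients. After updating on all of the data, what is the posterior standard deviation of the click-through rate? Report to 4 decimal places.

The Beta prior is conjugate to a Binomial/Bernoulli likelihood; the update adds successes to α and failures to β.
After batch 1: Beta(1.8+2, 11.4+15) = Beta(3.8, 26.4).
After batch 2: Beta(3.8+25, 26.4+13) = Beta(28.8, 39.4).
Var = αβ/((α+β)²(α+β+1)) = 28.8·39.4/(68.2²·69.2) = 0.00352544; SD = √0.00352544 = 0.0594.

0.0594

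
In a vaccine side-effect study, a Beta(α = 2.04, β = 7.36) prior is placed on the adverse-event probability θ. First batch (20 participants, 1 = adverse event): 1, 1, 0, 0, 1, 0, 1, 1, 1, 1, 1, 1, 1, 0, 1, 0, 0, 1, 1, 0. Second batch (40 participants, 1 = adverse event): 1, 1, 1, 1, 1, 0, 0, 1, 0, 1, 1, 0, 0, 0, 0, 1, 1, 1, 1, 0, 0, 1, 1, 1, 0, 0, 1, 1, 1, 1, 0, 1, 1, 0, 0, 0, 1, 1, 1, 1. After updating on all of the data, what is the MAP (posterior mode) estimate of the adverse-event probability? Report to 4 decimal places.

0.5792

The Beta prior is conjugate to a Binomial/Bernoulli likelihood; the update adds successes to α and failures to β.
After batch 1: Beta(2.04+13, 7.36+7) = Beta(15.04, 14.36).
After batch 2: Beta(15.04+25, 14.36+15) = Beta(40.04, 29.36).
Mode of Beta(a,b) for a,b>1 is (a−1)/(a+b−2) = 39.04/67.40 = 0.5792.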